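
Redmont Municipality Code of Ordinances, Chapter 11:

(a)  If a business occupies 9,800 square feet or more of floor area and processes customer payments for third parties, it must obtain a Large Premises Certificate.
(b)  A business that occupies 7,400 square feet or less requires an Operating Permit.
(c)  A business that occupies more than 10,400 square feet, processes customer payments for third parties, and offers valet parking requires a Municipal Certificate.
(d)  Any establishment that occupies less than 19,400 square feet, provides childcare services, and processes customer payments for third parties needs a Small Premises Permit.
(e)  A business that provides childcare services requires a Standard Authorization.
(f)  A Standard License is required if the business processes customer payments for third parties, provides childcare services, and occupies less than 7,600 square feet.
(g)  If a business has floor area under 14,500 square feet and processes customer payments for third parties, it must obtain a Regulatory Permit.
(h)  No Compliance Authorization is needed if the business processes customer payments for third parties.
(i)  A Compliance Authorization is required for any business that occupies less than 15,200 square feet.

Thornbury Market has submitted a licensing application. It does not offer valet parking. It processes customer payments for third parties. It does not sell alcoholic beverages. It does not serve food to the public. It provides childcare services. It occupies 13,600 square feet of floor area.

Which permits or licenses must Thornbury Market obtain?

Large Premises Certificate, Regulatory Permit, Small Premises Permit, Standard Authorization

(a) floor area 13,600 square feet ≥ 9,800 square feet; processes customer payments for third parties → Large Premises Certificate required.
(b) floor area 13,600 square feet > 7,400 square feet → Operating Permit not required.
(c) floor area 13,600 square feet > 10,400 square feet; processes customer payments for third parties; does not offer valet parking → Municipal Certificate not required.
(d) floor area 13,600 square feet < 19,400 square feet; provides childcare services; processes customer payments for third parties → Small Premises Permit required.
(e) provides childcare services → Standard Authorization required.
(f) processes customer payments for third parties; provides childcare services; floor area 13,600 square feet ≥ 7,600 square feet → Standard License not required.
(g) floor area 13,600 square feet < 14,500 square feet; processes customer payments for third parties → Regulatory Permit required.
(h) processes customer payments for third parties → exempt from Compliance Authorization.
(i) floor area 13,600 square feet < 15,200 square feet → Compliance Authorization required.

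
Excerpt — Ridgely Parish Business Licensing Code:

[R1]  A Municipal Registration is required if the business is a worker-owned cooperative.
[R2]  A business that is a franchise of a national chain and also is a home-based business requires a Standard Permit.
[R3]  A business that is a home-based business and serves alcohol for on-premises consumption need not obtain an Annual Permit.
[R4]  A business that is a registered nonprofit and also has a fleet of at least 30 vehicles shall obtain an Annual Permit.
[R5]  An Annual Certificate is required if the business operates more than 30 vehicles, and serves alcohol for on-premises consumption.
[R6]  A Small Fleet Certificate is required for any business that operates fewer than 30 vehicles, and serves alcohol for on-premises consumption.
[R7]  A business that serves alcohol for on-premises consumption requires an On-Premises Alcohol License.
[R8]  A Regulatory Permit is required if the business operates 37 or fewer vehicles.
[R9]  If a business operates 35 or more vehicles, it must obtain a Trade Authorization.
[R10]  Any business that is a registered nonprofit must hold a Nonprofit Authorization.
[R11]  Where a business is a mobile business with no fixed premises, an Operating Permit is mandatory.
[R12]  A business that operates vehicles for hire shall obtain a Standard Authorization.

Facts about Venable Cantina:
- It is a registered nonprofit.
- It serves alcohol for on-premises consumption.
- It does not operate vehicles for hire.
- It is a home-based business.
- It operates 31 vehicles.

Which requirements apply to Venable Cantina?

Annual Certificate, Nonprofit Authorization, On-Premises Alcohol License, Regulatory Permit

[R1] is a registered nonprofit (not: is a worker-owned cooperative) → Municipal Registration not required.
[R2] is a registered nonprofit (not: is a franchise of a national chain); is a home-based business → Standard Permit not required.
[R3] is a home-based business; serves alcohol for on-premises consumption → exempt from Annual Permit.
[R4] is a registered nonprofit; vehicles 31 ≥ 30 → Annual Permit required.
[R5] vehicles 31 > 30; serves alcohol for on-premises consumption → Annual Certificate required.
[R6] vehicles 31 ≥ 30; serves alcohol for on-premises consumption → Small Fleet Certificate not required.
[R7] serves alcohol for on-premises consumption → On-Premises Alcohol License required.
[R8] vehicles 31 ≤ 37 → Regulatory Permit required.
[R9] vehicles 31 < 35 → Trade Authorization not required.
[R10] is a registered nonprofit → Nonprofit Authorization required.
[R11] is a home-based business (not: is a mobile business with no fixed premises) → Operating Permit not required.
[R12] does not operate vehicles for hire → Standard Authorization not required.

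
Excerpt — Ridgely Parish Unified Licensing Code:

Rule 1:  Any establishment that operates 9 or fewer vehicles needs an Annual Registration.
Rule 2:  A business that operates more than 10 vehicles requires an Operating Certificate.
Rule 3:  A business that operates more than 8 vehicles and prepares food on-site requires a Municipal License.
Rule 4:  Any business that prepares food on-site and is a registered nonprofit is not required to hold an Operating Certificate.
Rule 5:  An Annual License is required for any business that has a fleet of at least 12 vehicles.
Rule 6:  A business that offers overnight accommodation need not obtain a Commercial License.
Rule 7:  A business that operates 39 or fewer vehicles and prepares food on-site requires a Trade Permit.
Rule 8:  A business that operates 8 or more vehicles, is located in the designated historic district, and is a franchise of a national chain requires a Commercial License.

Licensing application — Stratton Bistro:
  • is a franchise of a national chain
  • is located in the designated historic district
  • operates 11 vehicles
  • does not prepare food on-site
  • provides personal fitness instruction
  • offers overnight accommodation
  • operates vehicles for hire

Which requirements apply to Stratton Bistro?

Rule 1: vehicles 11 > 9 → Annual Registration not required.
Rule 2: vehicles 11 > 10 → Operating Certificate required.
Rule 3: vehicles 11 > 8; does not prepare food on-site → Municipal License not required.
Rule 4: does not prepare food on-site; is a franchise of a national chain (not: is a registered nonprofit) → Operating Certificate exemption does not apply.
Rule 5: vehicles 11 < 12 → Annual License not required.
Rule 6: offers overnight accommodation → exempt from Commercial License.
Rule 7: vehicles 11 ≤ 39; does not prepare food on-site → Trade Permit not required.
Rule 8: vehicles 11 ≥ 8; is located in the designated historic district; is a franchise of a national chain → Commercial License required.

Operating Certificate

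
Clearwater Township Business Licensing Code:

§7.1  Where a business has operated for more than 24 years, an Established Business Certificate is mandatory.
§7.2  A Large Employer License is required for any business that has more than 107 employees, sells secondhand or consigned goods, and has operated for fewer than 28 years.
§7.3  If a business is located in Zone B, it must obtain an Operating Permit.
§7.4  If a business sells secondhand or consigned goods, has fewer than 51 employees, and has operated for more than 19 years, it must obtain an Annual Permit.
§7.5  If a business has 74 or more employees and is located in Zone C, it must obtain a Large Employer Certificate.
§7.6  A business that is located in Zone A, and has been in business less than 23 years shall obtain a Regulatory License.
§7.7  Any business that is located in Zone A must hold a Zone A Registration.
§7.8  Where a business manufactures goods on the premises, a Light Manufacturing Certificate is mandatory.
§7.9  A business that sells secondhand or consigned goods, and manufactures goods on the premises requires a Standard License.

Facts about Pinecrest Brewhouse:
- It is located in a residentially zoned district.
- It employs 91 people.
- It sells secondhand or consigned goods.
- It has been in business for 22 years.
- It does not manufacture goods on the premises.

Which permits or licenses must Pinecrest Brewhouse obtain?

§7.1 years in business 22 ≤ 24 → Established Business Certificate not required.
§7.2 employees 91 ≤ 107; sells secondhand or consigned goods; years in business 22 < 28 → Large Employer License not required.
§7.3 is located in a residentially zoned district (not: is located in Zone B) → Operating Permit not required.
§7.4 sells secondhand or consigned goods; employees 91 ≥ 51; years in business 22 > 19 → Annual Permit not required.
§7.5 employees 91 ≥ 74; is located in a residentially zoned district (not: is located in Zone C) → Large Employer Certificate not required.
§7.6 is located in a residentially zoned district (not: is located in Zone A); years in business 22 < 23 → Regulatory License not required.
§7.7 is located in a residentially zoned district (not: is located in Zone A) → Zone A Registration not required.
§7.8 does not manufacture goods on the premises → Light Manufacturing Certificate not required.
§7.9 sells secondhand or consigned goods; does not manufacture goods on the premises → Standard License not required.

None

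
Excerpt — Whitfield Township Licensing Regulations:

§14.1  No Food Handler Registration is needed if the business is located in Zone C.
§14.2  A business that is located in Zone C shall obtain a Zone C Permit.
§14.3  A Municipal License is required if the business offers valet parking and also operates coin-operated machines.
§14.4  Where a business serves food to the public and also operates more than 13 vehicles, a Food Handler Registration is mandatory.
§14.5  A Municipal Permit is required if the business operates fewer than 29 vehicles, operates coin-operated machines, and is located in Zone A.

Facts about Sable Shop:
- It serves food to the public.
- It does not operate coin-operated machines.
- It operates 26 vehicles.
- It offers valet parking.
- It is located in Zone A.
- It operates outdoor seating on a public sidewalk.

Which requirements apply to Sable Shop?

Food Handler Registration

§14.1 is located in Zone A (not: is located in Zone C) → Food Handler Registration exemption does not apply.
§14.2 is located in Zone A (not: is located in Zone C) → Zone C Permit not required.
§14.3 offers valet parking; does not operate coin-operated machines → Municipal License not required.
§14.4 serves food to the public; vehicles 26 > 13 → Food Handler Registration required.
§14.5 vehicles 26 < 29; does not operate coin-operated machines; is located in Zone A → Municipal Permit not required.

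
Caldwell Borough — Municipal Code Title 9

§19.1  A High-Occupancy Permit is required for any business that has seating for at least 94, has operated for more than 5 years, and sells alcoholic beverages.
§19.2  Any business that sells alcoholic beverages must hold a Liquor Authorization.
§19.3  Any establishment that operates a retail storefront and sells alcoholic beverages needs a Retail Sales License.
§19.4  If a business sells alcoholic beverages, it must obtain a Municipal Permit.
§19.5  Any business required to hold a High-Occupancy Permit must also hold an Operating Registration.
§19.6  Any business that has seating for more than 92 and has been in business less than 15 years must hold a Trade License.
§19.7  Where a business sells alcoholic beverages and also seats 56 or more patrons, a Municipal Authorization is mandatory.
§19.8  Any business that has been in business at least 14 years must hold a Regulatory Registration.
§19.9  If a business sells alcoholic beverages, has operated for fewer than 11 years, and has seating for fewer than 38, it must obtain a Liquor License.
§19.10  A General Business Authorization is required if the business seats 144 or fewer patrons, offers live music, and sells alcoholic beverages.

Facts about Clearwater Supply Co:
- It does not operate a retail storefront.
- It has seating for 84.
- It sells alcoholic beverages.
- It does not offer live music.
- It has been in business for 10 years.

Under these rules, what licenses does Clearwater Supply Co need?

§19.1 seating 84 < 94; years in business 10 > 5; sells alcoholic beverages → High-Occupancy Permit not required.
§19.2 sells alcoholic beverages → Liquor Authorization required.
§19.3 does not operate a retail storefront; sells alcoholic beverages → Retail Sales License not required.
§19.4 sells alcoholic beverages → Municipal Permit required.
§19.5 High-Occupancy Permit is not required → no effect.
§19.6 seating 84 ≤ 92; years in business 10 < 15 → Trade License not required.
§19.7 sells alcoholic beverages; seating 84 ≥ 56 → Municipal Authorization required.
§19.8 years in business 10 < 14 → Regulatory Registration not required.
§19.9 sells alcoholic beverages; years in business 10 < 11; seating 84 ≥ 38 → Liquor License not required.
§19.10 seating 84 ≤ 144; does not offer live music; sells alcoholic beverages → General Business Authorization not required.

Liquor Authorization, Municipal Authorization, Municipal Permit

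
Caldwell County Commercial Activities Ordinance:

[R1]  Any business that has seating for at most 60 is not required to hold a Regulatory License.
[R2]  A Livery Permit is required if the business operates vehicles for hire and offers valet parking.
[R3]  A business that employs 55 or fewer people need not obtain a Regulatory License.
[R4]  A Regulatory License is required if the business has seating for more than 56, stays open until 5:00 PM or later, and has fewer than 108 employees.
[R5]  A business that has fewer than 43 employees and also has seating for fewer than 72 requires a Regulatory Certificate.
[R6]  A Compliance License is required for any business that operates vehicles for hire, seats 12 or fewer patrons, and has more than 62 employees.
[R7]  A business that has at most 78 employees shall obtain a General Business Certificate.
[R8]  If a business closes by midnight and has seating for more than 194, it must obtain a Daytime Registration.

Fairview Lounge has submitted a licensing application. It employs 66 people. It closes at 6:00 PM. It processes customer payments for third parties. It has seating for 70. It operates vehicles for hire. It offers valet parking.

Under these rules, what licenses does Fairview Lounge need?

[R1] seating 70 > 60 → Regulatory License exemption does not apply.
[R2] operates vehicles for hire; offers valet parking → Livery Permit required.
[R3] employees 66 > 55 → Regulatory License exemption does not apply.
[R4] seating 70 > 56; closes 6:00 PM, after 5:00 PM; employees 66 < 108 → Regulatory License required.
[R5] employees 66 ≥ 43; seating 70 < 72 → Regulatory Certificate not required.
[R6] operates vehicles for hire; seating 70 > 12; employees 66 > 62 → Compliance License not required.
[R7] employees 66 ≤ 78 → General Business Certificate required.
[R8] closes 6:00 PM, at/before midnight; seating 70 ≤ 194 → Daytime Registration not required.

General Business Certificate, Livery Permit, Regulatory License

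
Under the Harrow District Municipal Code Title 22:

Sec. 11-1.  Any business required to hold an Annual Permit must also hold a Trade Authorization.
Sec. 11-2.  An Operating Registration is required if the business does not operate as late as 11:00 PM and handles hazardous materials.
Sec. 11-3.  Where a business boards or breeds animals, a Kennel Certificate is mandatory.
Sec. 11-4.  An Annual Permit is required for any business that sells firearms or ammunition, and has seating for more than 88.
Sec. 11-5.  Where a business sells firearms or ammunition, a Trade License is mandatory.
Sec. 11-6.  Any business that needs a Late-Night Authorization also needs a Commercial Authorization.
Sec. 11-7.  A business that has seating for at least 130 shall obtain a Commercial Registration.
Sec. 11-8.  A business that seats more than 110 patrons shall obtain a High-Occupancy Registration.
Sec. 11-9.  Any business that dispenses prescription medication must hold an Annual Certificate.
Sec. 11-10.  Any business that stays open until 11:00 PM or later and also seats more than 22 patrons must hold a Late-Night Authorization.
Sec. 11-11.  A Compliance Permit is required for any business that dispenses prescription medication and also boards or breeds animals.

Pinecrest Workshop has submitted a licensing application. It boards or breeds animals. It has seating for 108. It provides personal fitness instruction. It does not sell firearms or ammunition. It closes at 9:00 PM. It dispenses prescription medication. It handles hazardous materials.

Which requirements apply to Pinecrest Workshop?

Annual Certificate, Compliance Permit, Kennel Certificate, Operating Registration

Sec. 11-1. Annual Permit is not required → no effect.
Sec. 11-2. closes 9:00 PM, at/before 11:00 PM; handles hazardous materials → Operating Registration required.
Sec. 11-3. boards or breeds animals → Kennel Certificate required.
Sec. 11-4. does not sell firearms or ammunition; seating 108 > 88 → Annual Permit not required.
Sec. 11-5. does not sell firearms or ammunition → Trade License not required.
Sec. 11-6. Late-Night Authorization is not required → no effect.
Sec. 11-7. seating 108 < 130 → Commercial Registration not required.
Sec. 11-8. seating 108 ≤ 110 → High-Occupancy Registration not required.
Sec. 11-9. dispenses prescription medication → Annual Certificate required.
Sec. 11-10. closes 9:00 PM, at/before 11:00 PM; seating 108 > 22 → Late-Night Authorization not required.
Sec. 11-11. dispenses prescription medication; boards or breeds animals → Compliance Permit required.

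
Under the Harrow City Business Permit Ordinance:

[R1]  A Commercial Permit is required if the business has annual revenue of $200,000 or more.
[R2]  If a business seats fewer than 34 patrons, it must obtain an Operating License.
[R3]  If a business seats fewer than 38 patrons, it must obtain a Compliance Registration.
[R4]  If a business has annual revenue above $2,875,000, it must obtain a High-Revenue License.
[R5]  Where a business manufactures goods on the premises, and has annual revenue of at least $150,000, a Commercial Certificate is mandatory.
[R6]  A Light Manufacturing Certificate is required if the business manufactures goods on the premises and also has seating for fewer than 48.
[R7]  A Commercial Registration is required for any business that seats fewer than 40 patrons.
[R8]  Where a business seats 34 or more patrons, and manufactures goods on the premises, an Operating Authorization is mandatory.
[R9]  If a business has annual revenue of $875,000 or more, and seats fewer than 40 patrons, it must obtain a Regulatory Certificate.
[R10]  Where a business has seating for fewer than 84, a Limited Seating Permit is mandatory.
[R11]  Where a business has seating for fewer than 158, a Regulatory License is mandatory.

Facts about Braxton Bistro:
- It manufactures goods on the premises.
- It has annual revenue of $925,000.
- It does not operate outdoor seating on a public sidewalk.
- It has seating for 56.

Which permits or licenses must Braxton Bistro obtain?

Commercial Certificate, Commercial Permit, Limited Seating Permit, Operating Authorization, Regulatory License

[R1] revenue $925,000 ≥ $200,000 → Commercial Permit required.
[R2] seating 56 ≥ 34 → Operating License not required.
[R3] seating 56 ≥ 38 → Compliance Registration not required.
[R4] revenue $925,000 ≤ $2,875,000 → High-Revenue License not required.
[R5] manufactures goods on the premises; revenue $925,000 ≥ $150,000 → Commercial Certificate required.
[R6] manufactures goods on the premises; seating 56 ≥ 48 → Light Manufacturing Certificate not required.
[R7] seating 56 ≥ 40 → Commercial Registration not required.
[R8] seating 56 ≥ 34; manufactures goods on the premises → Operating Authorization required.
[R9] revenue $925,000 ≥ $875,000; seating 56 ≥ 40 → Regulatory Certificate not required.
[R10] seating 56 < 84 → Limited Seating Permit required.
[R11] seating 56 < 158 → Regulatory License required.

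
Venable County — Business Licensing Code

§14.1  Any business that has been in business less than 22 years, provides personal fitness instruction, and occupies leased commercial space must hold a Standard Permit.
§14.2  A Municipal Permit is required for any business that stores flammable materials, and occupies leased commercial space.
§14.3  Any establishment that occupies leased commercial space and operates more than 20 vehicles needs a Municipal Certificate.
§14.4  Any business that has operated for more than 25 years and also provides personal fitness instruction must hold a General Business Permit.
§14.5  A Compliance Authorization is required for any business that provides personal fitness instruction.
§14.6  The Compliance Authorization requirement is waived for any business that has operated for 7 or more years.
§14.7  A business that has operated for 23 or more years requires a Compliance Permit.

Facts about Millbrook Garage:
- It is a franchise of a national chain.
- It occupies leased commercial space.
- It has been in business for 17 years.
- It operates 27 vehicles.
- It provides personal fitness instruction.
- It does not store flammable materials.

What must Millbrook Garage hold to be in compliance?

§14.1 years in business 17 < 22; provides personal fitness instruction; occupies leased commercial space → Standard Permit required.
§14.2 does not store flammable materials; occupies leased commercial space → Municipal Permit not required.
§14.3 occupies leased commercial space; vehicles 27 > 20 → Municipal Certificate required.
§14.4 years in business 17 ≤ 25; provides personal fitness instruction → General Business Permit not required.
§14.5 provides personal fitness instruction → Compliance Authorization required.
§14.6 years in business 17 ≥ 7 → exempt from Compliance Authorization.
§14.7 years in business 17 < 23 → Compliance Permit not required.

Municipal Certificate, Standard Permit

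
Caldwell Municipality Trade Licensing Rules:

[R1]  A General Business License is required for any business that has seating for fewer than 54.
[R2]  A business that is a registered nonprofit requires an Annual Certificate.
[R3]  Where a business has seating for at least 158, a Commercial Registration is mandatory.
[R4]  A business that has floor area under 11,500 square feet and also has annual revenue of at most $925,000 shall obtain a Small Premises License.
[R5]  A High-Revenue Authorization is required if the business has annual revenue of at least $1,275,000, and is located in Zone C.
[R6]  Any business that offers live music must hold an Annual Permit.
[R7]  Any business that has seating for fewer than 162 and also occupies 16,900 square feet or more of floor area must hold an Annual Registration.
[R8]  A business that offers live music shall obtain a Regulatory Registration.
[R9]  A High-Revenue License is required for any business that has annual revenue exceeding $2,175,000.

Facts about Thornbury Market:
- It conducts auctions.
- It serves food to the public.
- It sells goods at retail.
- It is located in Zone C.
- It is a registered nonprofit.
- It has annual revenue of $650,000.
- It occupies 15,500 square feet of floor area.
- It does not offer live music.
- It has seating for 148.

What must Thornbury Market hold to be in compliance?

Annual Certificate

[R1] seating 148 ≥ 54 → General Business License not required.
[R2] is a registered nonprofit → Annual Certificate required.
[R3] seating 148 < 158 → Commercial Registration not required.
[R4] floor area 15,500 square feet ≥ 11,500 square feet; revenue $650,000 ≤ $925,000 → Small Premises License not required.
[R5] revenue $650,000 < $1,275,000; is located in Zone C → High-Revenue Authorization not required.
[R6] does not offer live music → Annual Permit not required.
[R7] seating 148 < 162; floor area 15,500 square feet < 16,900 square feet → Annual Registration not required.
[R8] does not offer live music → Regulatory Registration not required.
[R9] revenue $650,000 ≤ $2,175,000 → High-Revenue License not required.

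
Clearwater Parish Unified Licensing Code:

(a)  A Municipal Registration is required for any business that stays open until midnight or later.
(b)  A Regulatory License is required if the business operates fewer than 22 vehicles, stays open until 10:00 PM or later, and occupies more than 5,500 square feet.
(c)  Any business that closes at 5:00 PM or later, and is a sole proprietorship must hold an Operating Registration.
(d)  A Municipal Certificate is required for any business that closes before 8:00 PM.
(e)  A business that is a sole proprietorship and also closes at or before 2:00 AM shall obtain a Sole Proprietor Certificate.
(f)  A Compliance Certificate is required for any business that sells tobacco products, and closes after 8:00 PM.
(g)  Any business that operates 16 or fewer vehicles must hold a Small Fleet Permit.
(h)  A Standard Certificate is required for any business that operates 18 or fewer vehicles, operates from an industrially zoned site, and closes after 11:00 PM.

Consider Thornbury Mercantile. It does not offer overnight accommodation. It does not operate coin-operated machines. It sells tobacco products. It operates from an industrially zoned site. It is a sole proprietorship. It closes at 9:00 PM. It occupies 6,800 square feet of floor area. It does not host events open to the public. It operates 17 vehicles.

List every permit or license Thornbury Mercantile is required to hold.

(a) closes 9:00 PM, at/before midnight → Municipal Registration not required.
(b) vehicles 17 < 22; closes 9:00 PM, at/before 10:00 PM; floor area 6,800 square feet > 5,500 square feet → Regulatory License not required.
(c) closes 9:00 PM, after 5:00 PM; is a sole proprietorship → Operating Registration required.
(d) closes 9:00 PM, after 8:00 PM → Municipal Certificate not required.
(e) is a sole proprietorship; closes 9:00 PM, at/before 2:00 AM → Sole Proprietor Certificate required.
(f) sells tobacco products; closes 9:00 PM, after 8:00 PM → Compliance Certificate required.
(g) vehicles 17 > 16 → Small Fleet Permit not required.
(h) vehicles 17 ≤ 18; operates from an industrially zoned site; closes 9:00 PM, at/before 11:00 PM → Standard Certificate not required.

Compliance Certificate, Operating Registration, Sole Proprietor Certificate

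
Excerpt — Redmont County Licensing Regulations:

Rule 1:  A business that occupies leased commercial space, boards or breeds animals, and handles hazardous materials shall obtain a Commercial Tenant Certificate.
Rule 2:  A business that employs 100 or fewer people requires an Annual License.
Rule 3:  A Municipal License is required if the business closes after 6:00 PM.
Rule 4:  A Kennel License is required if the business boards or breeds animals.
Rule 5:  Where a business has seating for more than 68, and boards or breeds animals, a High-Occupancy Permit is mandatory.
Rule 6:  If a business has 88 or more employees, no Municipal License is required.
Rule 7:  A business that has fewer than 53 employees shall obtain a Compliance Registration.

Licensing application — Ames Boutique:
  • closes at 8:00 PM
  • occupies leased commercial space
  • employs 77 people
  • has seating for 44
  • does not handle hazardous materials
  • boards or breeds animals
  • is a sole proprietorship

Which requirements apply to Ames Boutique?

Rule 1: occupies leased commercial space; boards or breeds animals; does not handle hazardous materials → Commercial Tenant Certificate not required.
Rule 2: employees 77 ≤ 100 → Annual License required.
Rule 3: closes 8:00 PM, after 6:00 PM → Municipal License required.
Rule 4: boards or breeds animals → Kennel License required.
Rule 5: seating 44 ≤ 68; boards or breeds animals → High-Occupancy Permit not required.
Rule 6: employees 77 < 88 → Municipal License exemption does not apply.
Rule 7: employees 77 ≥ 53 → Compliance Registration not required.

Annual License, Kennel License, Municipal License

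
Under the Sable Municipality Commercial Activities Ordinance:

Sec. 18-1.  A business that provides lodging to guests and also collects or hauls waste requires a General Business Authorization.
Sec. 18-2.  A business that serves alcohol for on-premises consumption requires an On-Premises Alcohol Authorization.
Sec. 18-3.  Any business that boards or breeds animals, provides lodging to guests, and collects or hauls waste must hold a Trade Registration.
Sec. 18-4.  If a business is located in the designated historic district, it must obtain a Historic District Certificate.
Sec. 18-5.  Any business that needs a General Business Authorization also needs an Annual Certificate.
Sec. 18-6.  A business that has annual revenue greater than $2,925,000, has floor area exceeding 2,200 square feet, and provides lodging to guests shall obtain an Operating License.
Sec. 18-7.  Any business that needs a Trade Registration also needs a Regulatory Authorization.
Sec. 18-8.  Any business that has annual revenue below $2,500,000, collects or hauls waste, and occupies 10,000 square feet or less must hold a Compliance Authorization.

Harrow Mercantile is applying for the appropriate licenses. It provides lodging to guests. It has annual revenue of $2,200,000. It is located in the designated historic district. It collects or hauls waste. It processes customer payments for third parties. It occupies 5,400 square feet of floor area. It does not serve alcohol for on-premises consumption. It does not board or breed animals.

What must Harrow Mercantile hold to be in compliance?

Sec. 18-1. provides lodging to guests; collects or hauls waste → General Business Authorization required.
Sec. 18-2. does not serve alcohol for on-premises consumption → On-Premises Alcohol Authorization not required.
Sec. 18-3. does not board or breed animals; provides lodging to guests; collects or hauls waste → Trade Registration not required.
Sec. 18-4. is located in the designated historic district → Historic District Certificate required.
Sec. 18-5. General Business Authorization is required → Annual Certificate also required.
Sec. 18-6. revenue $2,200,000 ≤ $2,925,000; floor area 5,400 square feet > 2,200 square feet; provides lodging to guests → Operating License not required.
Sec. 18-7. Trade Registration is not required → no effect.
Sec. 18-8. revenue $2,200,000 < $2,500,000; collects or hauls waste; floor area 5,400 square feet ≤ 10,000 square feet → Compliance Authorization required.

Annual Certificate, Compliance Authorization, General Business Authorization, Historic District Certificate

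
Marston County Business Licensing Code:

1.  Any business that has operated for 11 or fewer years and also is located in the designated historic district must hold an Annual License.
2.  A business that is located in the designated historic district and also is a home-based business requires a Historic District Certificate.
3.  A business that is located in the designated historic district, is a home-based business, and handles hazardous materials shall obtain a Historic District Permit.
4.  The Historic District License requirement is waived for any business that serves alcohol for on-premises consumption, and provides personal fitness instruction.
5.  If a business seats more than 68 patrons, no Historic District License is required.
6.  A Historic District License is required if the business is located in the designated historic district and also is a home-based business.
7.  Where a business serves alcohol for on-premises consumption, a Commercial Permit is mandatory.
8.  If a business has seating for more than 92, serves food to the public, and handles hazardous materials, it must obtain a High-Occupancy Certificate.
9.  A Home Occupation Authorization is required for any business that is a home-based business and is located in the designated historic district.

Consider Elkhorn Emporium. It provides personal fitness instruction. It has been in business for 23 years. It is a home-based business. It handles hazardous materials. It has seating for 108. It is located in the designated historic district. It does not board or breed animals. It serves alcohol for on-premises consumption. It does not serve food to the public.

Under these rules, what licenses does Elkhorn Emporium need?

1. years in business 23 > 11; is located in the designated historic district → Annual License not required.
2. is located in the designated historic district; is a home-based business → Historic District Certificate required.
3. is located in the designated historic district; is a home-based business; handles hazardous materials → Historic District Permit required.
4. serves alcohol for on-premises consumption; provides personal fitness instruction → exempt from Historic District License.
5. seating 108 > 68 → exempt from Historic District License.
6. is located in the designated historic district; is a home-based business → Historic District License required.
7. serves alcohol for on-premises consumption → Commercial Permit required.
8. seating 108 > 92; does not serve food to the public; handles hazardous materials → High-Occupancy Certificate not required.
9. is a home-based business; is located in the designated historic district → Home Occupation Authorization required.

Commercial Permit, Historic District Certificate, Historic District Permit, Home Occupation Authorization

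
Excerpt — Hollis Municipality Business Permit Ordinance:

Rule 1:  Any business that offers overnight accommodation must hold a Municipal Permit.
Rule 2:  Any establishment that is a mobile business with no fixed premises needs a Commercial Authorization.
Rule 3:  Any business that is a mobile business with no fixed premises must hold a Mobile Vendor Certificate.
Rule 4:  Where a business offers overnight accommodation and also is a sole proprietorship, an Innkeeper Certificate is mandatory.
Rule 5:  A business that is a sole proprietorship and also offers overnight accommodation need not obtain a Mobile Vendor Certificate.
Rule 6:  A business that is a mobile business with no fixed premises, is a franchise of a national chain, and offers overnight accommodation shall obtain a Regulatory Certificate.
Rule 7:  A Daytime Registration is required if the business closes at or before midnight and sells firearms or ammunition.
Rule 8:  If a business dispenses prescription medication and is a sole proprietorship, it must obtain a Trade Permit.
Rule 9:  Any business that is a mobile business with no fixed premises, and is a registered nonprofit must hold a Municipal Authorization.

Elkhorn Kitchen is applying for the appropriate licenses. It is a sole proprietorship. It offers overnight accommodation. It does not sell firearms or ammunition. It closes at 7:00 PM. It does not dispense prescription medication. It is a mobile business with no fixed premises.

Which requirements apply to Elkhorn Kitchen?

Rule 1: offers overnight accommodation → Municipal Permit required.
Rule 2: is a mobile business with no fixed premises → Commercial Authorization required.
Rule 3: is a mobile business with no fixed premises → Mobile Vendor Certificate required.
Rule 4: offers overnight accommodation; is a sole proprietorship → Innkeeper Certificate required.
Rule 5: is a sole proprietorship; offers overnight accommodation → exempt from Mobile Vendor Certificate.
Rule 6: is a mobile business with no fixed premises; is a sole proprietorship (not: is a franchise of a national chain); offers overnight accommodation → Regulatory Certificate not required.
Rule 7: closes 7:00 PM, at/before midnight; does not sell firearms or ammunition → Daytime Registration not required.
Rule 8: does not dispense prescription medication; is a sole proprietorship → Trade Permit not required.
Rule 9: is a mobile business with no fixed premises; is a sole proprietorship (not: is a registered nonprofit) → Municipal Authorization not required.

Commercial Authorization, Innkeeper Certificate, Municipal Permit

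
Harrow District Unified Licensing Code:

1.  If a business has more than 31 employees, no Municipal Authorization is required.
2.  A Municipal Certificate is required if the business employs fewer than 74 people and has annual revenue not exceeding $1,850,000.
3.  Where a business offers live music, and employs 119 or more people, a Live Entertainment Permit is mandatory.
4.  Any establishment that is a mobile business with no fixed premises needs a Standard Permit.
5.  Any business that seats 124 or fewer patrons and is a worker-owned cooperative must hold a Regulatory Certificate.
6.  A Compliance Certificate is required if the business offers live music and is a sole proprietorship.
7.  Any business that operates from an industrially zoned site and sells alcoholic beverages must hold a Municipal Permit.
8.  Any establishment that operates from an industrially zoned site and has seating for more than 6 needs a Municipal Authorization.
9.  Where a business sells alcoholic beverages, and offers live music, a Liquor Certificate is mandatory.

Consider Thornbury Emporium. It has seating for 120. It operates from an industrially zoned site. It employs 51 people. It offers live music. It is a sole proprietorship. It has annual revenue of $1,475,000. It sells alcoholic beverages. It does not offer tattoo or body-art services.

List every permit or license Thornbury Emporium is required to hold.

Compliance Certificate, Liquor Certificate, Municipal Certificate, Municipal Permit

1. employees 51 > 31 → exempt from Municipal Authorization.
2. employees 51 < 74; revenue $1,475,000 ≤ $1,850,000 → Municipal Certificate required.
3. offers live music; employees 51 < 119 → Live Entertainment Permit not required.
4. operates from an industrially zoned site (not: is a mobile business with no fixed premises) → Standard Permit not required.
5. seating 120 ≤ 124; is a sole proprietorship (not: is a worker-owned cooperative) → Regulatory Certificate not required.
6. offers live music; is a sole proprietorship → Compliance Certificate required.
7. operates from an industrially zoned site; sells alcoholic beverages → Municipal Permit required.
8. operates from an industrially zoned site; seating 120 > 6 → Municipal Authorization required.
9. sells alcoholic beverages; offers live music → Liquor Certificate required.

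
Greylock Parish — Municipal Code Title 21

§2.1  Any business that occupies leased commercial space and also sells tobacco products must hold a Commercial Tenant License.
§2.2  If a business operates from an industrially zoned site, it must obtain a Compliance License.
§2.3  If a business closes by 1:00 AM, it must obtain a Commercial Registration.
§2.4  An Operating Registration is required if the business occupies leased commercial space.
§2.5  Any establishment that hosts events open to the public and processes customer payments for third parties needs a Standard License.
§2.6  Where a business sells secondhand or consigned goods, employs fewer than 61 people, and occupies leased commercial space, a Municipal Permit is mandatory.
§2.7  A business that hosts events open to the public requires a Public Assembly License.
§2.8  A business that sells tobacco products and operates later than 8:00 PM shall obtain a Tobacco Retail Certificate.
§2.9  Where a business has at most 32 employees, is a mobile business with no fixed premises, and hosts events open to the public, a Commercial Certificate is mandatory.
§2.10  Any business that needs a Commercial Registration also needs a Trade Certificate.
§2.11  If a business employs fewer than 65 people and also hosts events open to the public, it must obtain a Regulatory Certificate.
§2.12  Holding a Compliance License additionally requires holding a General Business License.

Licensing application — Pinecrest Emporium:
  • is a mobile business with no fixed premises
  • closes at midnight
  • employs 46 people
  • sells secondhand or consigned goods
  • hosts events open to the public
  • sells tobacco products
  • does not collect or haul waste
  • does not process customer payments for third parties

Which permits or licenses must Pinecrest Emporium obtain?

§2.1 is a mobile business with no fixed premises (not: occupies leased commercial space); sells tobacco products → Commercial Tenant License not required.
§2.2 is a mobile business with no fixed premises (not: operates from an industrially zoned site) → Compliance License not required.
§2.3 closes midnight, at/before 1:00 AM → Commercial Registration required.
§2.4 is a mobile business with no fixed premises (not: occupies leased commercial space) → Operating Registration not required.
§2.5 hosts events open to the public; does not process customer payments for third parties → Standard License not required.
§2.6 sells secondhand or consigned goods; employees 46 < 61; is a mobile business with no fixed premises (not: occupies leased commercial space) → Municipal Permit not required.
§2.7 hosts events open to the public → Public Assembly License required.
§2.8 sells tobacco products; closes midnight, after 8:00 PM → Tobacco Retail Certificate required.
§2.9 employees 46 > 32; is a mobile business with no fixed premises; hosts events open to the public → Commercial Certificate not required.
§2.10 Commercial Registration is required → Trade Certificate also required.
§2.11 employees 46 < 65; hosts events open to the public → Regulatory Certificate required.
§2.12 Compliance License is not required → no effect.

Commercial Registration, Public Assembly License, Regulatory Certificate, Tobacco Retail Certificate, Trade Certificate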